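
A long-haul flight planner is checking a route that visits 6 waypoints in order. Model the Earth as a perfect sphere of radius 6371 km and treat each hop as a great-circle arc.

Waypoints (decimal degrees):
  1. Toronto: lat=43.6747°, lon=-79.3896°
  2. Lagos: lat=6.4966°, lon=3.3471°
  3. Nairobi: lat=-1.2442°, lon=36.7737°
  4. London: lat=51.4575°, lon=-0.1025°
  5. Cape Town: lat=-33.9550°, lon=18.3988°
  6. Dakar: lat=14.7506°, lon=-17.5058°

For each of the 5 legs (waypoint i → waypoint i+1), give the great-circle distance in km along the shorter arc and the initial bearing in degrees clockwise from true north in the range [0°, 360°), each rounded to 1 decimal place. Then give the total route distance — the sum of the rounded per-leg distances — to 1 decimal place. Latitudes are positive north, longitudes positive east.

Leg 1: φ1=0.7622673, φ2=0.1133871, Δφ=-0.6488803, Δλ=1.4440278 rad; a=sin²(Δφ/2)+cosφ1·cosφ2·sin²(Δλ/2)=0.4155055995; c=2·atan2(√a, √(1-a))=1.400992702; dist=6371·c=8925.725 ≈ 8925.7 km; running total=8925.7 km
Leg 1 bearing: y=sinΔλ·cosφ2=0.98560573, x=cosφ1·sinφ2-sinφ1·cosφ2·cosΔλ=-0.00491264; θ=atan2(y, x)=90.2856° ≈ 90.3°
Leg 2: φ1=0.1133871, φ2=-0.0217154, Δφ=-0.1351024, Δλ=0.5834042 rad; a=sin²(Δφ/2)+cosφ1·cosφ2·sin²(Δλ/2)=0.0867096759; c=2·atan2(√a, √(1-a))=0.597791439; dist=6371·c=3808.529 ≈ 3808.5 km; running total=12734.2 km
Leg 2 bearing: y=sinΔλ·cosφ2=0.55073839, x=cosφ1·sinφ2-sinφ1·cosφ2·cosΔλ=-0.11598130; θ=atan2(y, x)=101.8923° ≈ 101.9°
Leg 3: φ1=-0.0217154, φ2=0.8981028, Δφ=0.9198182, Δλ=-0.6436111 rad; a=sin²(Δφ/2)+cosφ1·cosφ2·sin²(Δλ/2)=0.2593329663; c=2·atan2(√a, √(1-a))=1.068620275; dist=6371·c=6808.180 ≈ 6808.2 km; running total=19542.4 km
Leg 3 bearing: y=sinΔλ·cosφ2=-0.37391181, x=cosφ1·sinφ2-sinφ1·cosφ2·cosΔλ=0.79278463; θ=atan2(y, x)=-25.2506° <0 so +360° → 334.7494° ≈ 334.7°
Leg 4: φ1=0.8981028, φ2=-0.5926265, Δφ=-1.4907293, Δλ=0.3229086 rad; a=sin²(Δφ/2)+cosφ1·cosφ2·sin²(Δλ/2)=0.4733654004; c=2·atan2(√a, √(1-a))=1.517501902; dist=6371·c=9668.005 ≈ 9668.0 km; running total=29210.4 km
Leg 4 bearing: y=sinΔλ·cosφ2=0.26321461, x=cosφ1·sinφ2-sinφ1·cosφ2·cosΔλ=-0.96326552; θ=atan2(y, x)=164.7169° ≈ 164.7°
Leg 5: φ1=-0.5926265, φ2=0.2574465, Δφ=0.8500731, Δλ=-0.6266535 rad; a=sin²(Δφ/2)+cosφ1·cosφ2·sin²(Δλ/2)=0.2462413319; c=2·atan2(√a, √(1-a))=1.038495308; dist=6371·c=6616.254 ≈ 6616.3 km; running total=35826.7 km
Leg 5 bearing: y=sinΔλ·cosφ2=-0.56711033, x=cosφ1·sinφ2-sinφ1·cosφ2·cosΔλ=0.64870026; θ=atan2(y, x)=-41.1608° <0 so +360° → 318.8392° ≈ 318.8°

Leg 1: dist=8925.7 km, bearing=90.3°
Leg 2: dist=3808.5 km, bearing=101.9°
Leg 3: dist=6808.2 km, bearing=334.7°
Leg 4: dist=9668.0 km, bearing=164.7°
Leg 5: dist=6616.3 km, bearing=318.8°
Total: 35826.7 km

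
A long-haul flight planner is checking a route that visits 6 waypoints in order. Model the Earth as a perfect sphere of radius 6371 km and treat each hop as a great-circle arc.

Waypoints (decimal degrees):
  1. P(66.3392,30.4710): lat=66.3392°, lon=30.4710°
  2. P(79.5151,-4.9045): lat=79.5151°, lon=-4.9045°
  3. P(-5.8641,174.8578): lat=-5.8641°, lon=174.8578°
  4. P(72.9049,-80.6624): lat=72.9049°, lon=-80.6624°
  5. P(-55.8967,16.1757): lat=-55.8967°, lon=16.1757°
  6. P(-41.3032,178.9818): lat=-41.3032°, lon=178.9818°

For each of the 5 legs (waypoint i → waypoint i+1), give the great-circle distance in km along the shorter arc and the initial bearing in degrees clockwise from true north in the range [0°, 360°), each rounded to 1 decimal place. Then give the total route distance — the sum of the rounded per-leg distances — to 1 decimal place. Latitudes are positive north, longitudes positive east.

Leg 1: dist=1803.7 km, bearing=337.8°
Leg 2: dist=11825.5 km, bearing=0.2°
Leg 3: dist=11100.9 km, bearing=16.8°
Leg 4: dist=16034.4 km, bearing=107.9°
Leg 5: dist=9085.9 km, bearing=167.0°
Total: 49850.4 km

Leg 1: φ1=1.1578375, φ2=1.3878003, Δφ=0.2299628, Δλ=-0.6174189 rad; a=sin²(Δφ/2)+cosφ1·cosφ2·sin²(Δλ/2)=0.0199042239; c=2·atan2(√a, √(1-a))=0.283109190; dist=6371·c=1803.689 ≈ 1803.7 km; running total=1803.7 km
Leg 1 bearing: y=sinΔλ·cosφ2=-0.10535206, x=cosφ1·sinφ2-sinφ1·cosφ2·cosΔλ=0.25871437; θ=atan2(y, x)=-22.1568° <0 so +360° → 337.8432° ≈ 337.8°
Leg 2: φ1=1.3878003, φ2=-0.1023479, Δφ=-1.4901482, Δλ=3.1374440 rad; a=sin²(Δφ/2)+cosφ1·cosφ2·sin²(Δλ/2)=0.6407429424; c=2·atan2(√a, √(1-a))=1.856138583; dist=6371·c=11825.459 ≈ 11825.5 km; running total=13629.2 km
Leg 2 bearing: y=sinΔλ·cosφ2=0.00412693, x=cosφ1·sinφ2-sinφ1·cosφ2·cosΔλ=0.95955649; θ=atan2(y, x)=0.2464° ≈ 0.2°
Leg 3: φ1=-0.1023479, φ2=1.2724305, Δφ=1.3747784, Δλ=-4.4596688 rad; a=sin²(Δφ/2)+cosφ1·cosφ2·sin²(Δλ/2)=0.5853858093; c=2·atan2(√a, √(1-a))=1.742409065; dist=6371·c=11100.888 ≈ 11100.9 km; running total=24730.1 km
Leg 3 bearing: y=sinΔλ·cosφ2=0.28462124, x=cosφ1·sinφ2-sinφ1·cosφ2·cosΔλ=0.94330685; θ=atan2(y, x)=16.7900° ≈ 16.8°
Leg 4: φ1=1.2724305, φ2=-0.9755815, Δφ=-2.2480120, Δλ=1.6901437 rad; a=sin²(Δφ/2)+cosφ1·cosφ2·sin²(Δλ/2)=0.9055341234; c=2·atan2(√a, √(1-a))=2.516772351; dist=6371·c=16034.357 ≈ 16034.4 km; running total=40764.5 km
Leg 4 bearing: y=sinΔλ·cosφ2=0.55669827, x=cosφ1·sinφ2-sinφ1·cosφ2·cosΔλ=-0.17959770; θ=atan2(y, x)=107.8803° ≈ 107.9°
Leg 5: φ1=-0.9755815, φ2=-0.7208768, Δφ=0.2547046, Δλ=2.8415025 rad; a=sin²(Δφ/2)+cosφ1·cosφ2·sin²(Δλ/2)=0.4279224312; c=2·atan2(√a, √(1-a))=1.426137188; dist=6371·c=9085.920 ≈ 9085.9 km; running total=49850.4 km
Leg 5 bearing: y=sinΔλ·cosφ2=0.22206755, x=cosφ1·sinφ2-sinφ1·cosφ2·cosΔλ=-0.96431598; θ=atan2(y, x)=167.0317° ≈ 167.0°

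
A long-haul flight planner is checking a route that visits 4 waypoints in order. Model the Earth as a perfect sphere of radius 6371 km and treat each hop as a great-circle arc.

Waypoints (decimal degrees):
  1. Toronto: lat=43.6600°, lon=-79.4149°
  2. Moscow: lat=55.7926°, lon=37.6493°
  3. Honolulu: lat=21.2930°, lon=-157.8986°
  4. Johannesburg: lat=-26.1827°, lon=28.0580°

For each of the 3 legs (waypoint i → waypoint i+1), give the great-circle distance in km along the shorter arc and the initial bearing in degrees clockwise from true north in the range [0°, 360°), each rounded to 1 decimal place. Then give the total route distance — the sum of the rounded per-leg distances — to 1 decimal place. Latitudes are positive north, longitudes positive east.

Leg 1: dist=7483.5 km, bearing=32.9°
Leg 2: dist=11318.5 km, bearing=14.8°
Leg 3: dist=19200.9 km, bearing=226.9°
Total: 38002.9 km

Leg 1: φ1=0.7620108, φ2=0.9737646, Δφ=0.2117538, Δλ=2.0431557 rad; a=sin²(Δφ/2)+cosφ1·cosφ2·sin²(Δλ/2)=0.3070517374; c=2·atan2(√a, √(1-a))=1.174616903; dist=6371·c=7483.484 ≈ 7483.5 km; running total=7483.5 km
Leg 1 bearing: y=sinΔλ·cosφ2=0.50062883, x=cosφ1·sinφ2-sinφ1·cosφ2·cosΔλ=0.77489009; θ=atan2(y, x)=32.8651° ≈ 32.9°
Leg 2: φ1=0.9737646, φ2=0.3716330, Δφ=-0.6021316, Δλ=-3.4129547 rad; a=sin²(Δφ/2)+cosφ1·cosφ2·sin²(Δλ/2)=0.6021635309; c=2·atan2(√a, √(1-a))=1.776572543; dist=6371·c=11318.544 ≈ 11318.5 km; running total=18802.0 km
Leg 2 bearing: y=sinΔλ·cosφ2=0.24974603, x=cosφ1·sinφ2-sinφ1·cosφ2·cosΔλ=0.94650799; θ=atan2(y, x)=14.7812° ≈ 14.8°
Leg 3: φ1=0.3716330, φ2=-0.4569743, Δφ=-0.8286073, Δλ=3.2455549 rad; a=sin²(Δφ/2)+cosφ1·cosφ2·sin²(Δλ/2)=0.9959230912; c=2·atan2(√a, √(1-a))=3.013804372; dist=6371·c=19200.948 ≈ 19200.9 km; running total=38002.9 km
Leg 3 bearing: y=sinΔλ·cosφ2=-0.09312692, x=cosφ1·sinφ2-sinφ1·cosφ2·cosΔλ=-0.08699729; θ=atan2(y, x)=-133.0510° <0 so +360° → 226.9490° ≈ 226.9°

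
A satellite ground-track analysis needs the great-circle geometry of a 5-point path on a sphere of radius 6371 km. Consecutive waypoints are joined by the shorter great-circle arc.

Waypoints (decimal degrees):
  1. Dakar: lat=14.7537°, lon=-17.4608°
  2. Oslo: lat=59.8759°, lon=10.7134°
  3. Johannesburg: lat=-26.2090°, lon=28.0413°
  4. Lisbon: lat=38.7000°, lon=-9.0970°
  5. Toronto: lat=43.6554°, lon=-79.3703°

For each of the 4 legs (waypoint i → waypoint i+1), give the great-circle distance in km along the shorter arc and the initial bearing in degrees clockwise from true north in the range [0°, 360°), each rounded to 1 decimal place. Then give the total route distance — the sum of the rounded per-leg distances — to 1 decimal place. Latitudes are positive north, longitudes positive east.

Leg 1: φ1=0.2575006, φ2=1.0450316, Δφ=0.7875310, Δλ=0.4917326 rad; a=sin²(Δφ/2)+cosφ1·cosφ2·sin²(Δλ/2)=0.1759532065; c=2·atan2(√a, √(1-a))=0.865717862; dist=6371·c=5515.489 ≈ 5515.5 km; running total=5515.5 km
Leg 1 bearing: y=sinΔλ·cosφ2=0.23696203, x=cosφ1·sinφ2-sinφ1·cosφ2·cosΔλ=0.72375666; θ=atan2(y, x)=18.1287° ≈ 18.1°
Leg 2: φ1=1.0450316, φ2=-0.4574333, Δφ=-1.5024649, Δλ=0.3024289 rad; a=sin²(Δφ/2)+cosφ1·cosφ2·sin²(Δλ/2)=0.4760785869; c=2·atan2(√a, √(1-a))=1.522935230; dist=6371·c=9702.620 ≈ 9702.6 km; running total=15218.1 km
Leg 2 bearing: y=sinΔλ·cosφ2=0.26721856, x=cosφ1·sinφ2-sinφ1·cosφ2·cosΔλ=-0.96244756; θ=atan2(y, x)=164.4830° ≈ 164.5°
Leg 3: φ1=-0.4574333, φ2=0.6754424, Δφ=1.1328758, Δλ=-0.6481856 rad; a=sin²(Δφ/2)+cosφ1·cosφ2·sin²(Δλ/2)=0.3589778602; c=2·atan2(√a, √(1-a))=1.284872096; dist=6371·c=8185.920 ≈ 8185.9 km; running total=23404.0 km
Leg 3 bearing: y=sinΔλ·cosφ2=-0.47117784, x=cosφ1·sinφ2-sinφ1·cosφ2·cosΔλ=0.83572870; θ=atan2(y, x)=-29.4140° <0 so +360° → 330.5860° ≈ 330.6°
Leg 4: φ1=0.6754424, φ2=0.7619305, Δφ=0.0864880, Δλ=-1.2265005 rad; a=sin²(Δφ/2)+cosφ1·cosφ2·sin²(Δλ/2)=0.1888979795; c=2·atan2(√a, √(1-a))=0.899241375; dist=6371·c=5729.067 ≈ 5729.1 km; running total=29133.1 km
Leg 4 bearing: y=sinΔλ·cosφ2=-0.68104466, x=cosφ1·sinφ2-sinφ1·cosφ2·cosΔλ=0.38605739; θ=atan2(y, x)=-60.4528° <0 so +360° → 299.5472° ≈ 299.5°

Leg 1: dist=5515.5 km, bearing=18.1°
Leg 2: dist=9702.6 km, bearing=164.5°
Leg 3: dist=8185.9 km, bearing=330.6°
Leg 4: dist=5729.1 km, bearing=299.5°
Total: 29133.1 km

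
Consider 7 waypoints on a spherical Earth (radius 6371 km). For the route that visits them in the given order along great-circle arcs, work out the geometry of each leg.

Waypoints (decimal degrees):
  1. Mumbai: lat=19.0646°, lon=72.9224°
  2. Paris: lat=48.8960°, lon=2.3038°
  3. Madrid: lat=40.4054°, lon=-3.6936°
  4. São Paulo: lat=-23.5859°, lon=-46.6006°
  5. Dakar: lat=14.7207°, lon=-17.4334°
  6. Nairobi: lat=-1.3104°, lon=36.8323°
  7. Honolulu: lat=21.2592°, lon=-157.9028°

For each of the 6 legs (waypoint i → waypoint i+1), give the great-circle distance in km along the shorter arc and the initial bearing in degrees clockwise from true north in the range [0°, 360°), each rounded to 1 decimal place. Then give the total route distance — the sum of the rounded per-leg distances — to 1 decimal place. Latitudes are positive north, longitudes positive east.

Leg 1: φ1=0.3327400, φ2=0.8533962, Δφ=0.5206562, Δλ=-1.2325271 rad; a=sin²(Δφ/2)+cosφ1·cosφ2·sin²(Δλ/2)=0.2738356817; c=2·atan2(√a, √(1-a))=1.101421697; dist=6371·c=7017.158 ≈ 7017.2 km; running total=7017.2 km
Leg 1 bearing: y=sinΔλ·cosφ2=-0.62017170, x=cosφ1·sinφ2-sinφ1·cosφ2·cosΔλ=0.64092578; θ=atan2(y, x)=-44.0572° <0 so +360° → 315.9428° ≈ 315.9°
Leg 2: φ1=0.8533962, φ2=0.7052073, Δφ=-0.1481889, Δλ=-0.1046744 rad; a=sin²(Δφ/2)+cosφ1·cosφ2·sin²(Δλ/2)=0.0068499774; c=2·atan2(√a, √(1-a))=0.165718744; dist=6371·c=1055.794 ≈ 1055.8 km; running total=8073.0 km
Leg 2 bearing: y=sinΔλ·cosφ2=-0.07956168, x=cosφ1·sinφ2-sinφ1·cosφ2·cosΔλ=-0.14450661; θ=atan2(y, x)=-151.1639° <0 so +360° → 208.8361° ≈ 208.8°
Leg 3: φ1=0.7052073, φ2=-0.4116516, Δφ=-1.1168589, Δλ=-0.7488684 rad; a=sin²(Δφ/2)+cosφ1·cosφ2·sin²(Δλ/2)=0.3740995996; c=2·atan2(√a, √(1-a))=1.316255765; dist=6371·c=8385.865 ≈ 8385.9 km; running total=16458.9 km
Leg 3 bearing: y=sinΔλ·cosφ2=-0.62393630, x=cosφ1·sinφ2-sinφ1·cosφ2·cosΔλ=-0.73979717; θ=atan2(y, x)=-139.8561° <0 so +360° → 220.1439° ≈ 220.1°
Leg 4: φ1=-0.4116516, φ2=0.2569247, Δφ=0.6685763, Δλ=0.5090637 rad; a=sin²(Δφ/2)+cosφ1·cosφ2·sin²(Δλ/2)=0.1638434225; c=2·atan2(√a, √(1-a))=0.833467197; dist=6371·c=5310.020 ≈ 5310.0 km; running total=21768.9 km
Leg 4 bearing: y=sinΔλ·cosφ2=0.47136276, x=cosφ1·sinφ2-sinφ1·cosφ2·cosΔλ=0.57079958; θ=atan2(y, x)=39.5497° ≈ 39.5°
Leg 5: φ1=0.2569247, φ2=-0.0228708, Δφ=-0.2797955, Δλ=0.9471151 rad; a=sin²(Δφ/2)+cosφ1·cosφ2·sin²(Δλ/2)=0.2205508504; c=2·atan2(√a, √(1-a))=0.977739696; dist=6371·c=6229.180 ≈ 6229.2 km; running total=27998.1 km
Leg 5 bearing: y=sinΔλ·cosφ2=0.81152176, x=cosφ1·sinφ2-sinφ1·cosφ2·cosΔλ=-0.17048498; θ=atan2(y, x)=101.8642° ≈ 101.9°
Leg 6: φ1=-0.0228708, φ2=0.3710430, Δφ=0.3939138, Δλ=-3.3987687 rad; a=sin²(Δφ/2)+cosφ1·cosφ2·sin²(Δλ/2)=0.9546780208; c=2·atan2(√a, √(1-a))=2.712529853; dist=6371·c=17281.528 ≈ 17281.5 km; running total=45279.6 km
Leg 6 bearing: y=sinΔλ·cosφ2=0.23704182, x=cosφ1·sinφ2-sinφ1·cosφ2·cosΔλ=0.34188121; θ=atan2(y, x)=34.7353° ≈ 34.7°

Leg 1: dist=7017.2 km, bearing=315.9°
Leg 2: dist=1055.8 km, bearing=208.8°
Leg 3: dist=8385.9 km, bearing=220.1°
Leg 4: dist=5310.0 km, bearing=39.5°
Leg 5: dist=6229.2 km, bearing=101.9°
Leg 6: dist=17281.5 km, bearing=34.7°
Total: 45279.6 km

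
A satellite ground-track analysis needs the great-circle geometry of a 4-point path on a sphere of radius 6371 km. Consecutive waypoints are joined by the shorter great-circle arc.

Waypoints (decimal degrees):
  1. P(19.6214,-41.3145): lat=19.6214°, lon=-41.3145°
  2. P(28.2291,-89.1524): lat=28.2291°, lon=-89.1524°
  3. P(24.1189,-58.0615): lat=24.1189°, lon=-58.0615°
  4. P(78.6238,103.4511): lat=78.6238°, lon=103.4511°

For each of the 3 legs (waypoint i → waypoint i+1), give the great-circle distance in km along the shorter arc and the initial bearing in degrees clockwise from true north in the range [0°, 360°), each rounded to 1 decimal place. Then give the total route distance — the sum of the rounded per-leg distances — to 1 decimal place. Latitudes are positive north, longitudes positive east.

Leg 1: φ1=0.3424580, φ2=0.4926907, Δφ=0.1502327, Δλ=-0.8349289 rad; a=sin²(Δφ/2)+cosφ1·cosφ2·sin²(Δλ/2)=0.1420551025; c=2·atan2(√a, √(1-a))=0.772898663; dist=6371·c=4924.137 ≈ 4924.1 km; running total=4924.1 km
Leg 1 bearing: y=sinΔλ·cosφ2=-0.65308711, x=cosφ1·sinφ2-sinφ1·cosφ2·cosΔλ=0.24693933; θ=atan2(y, x)=-69.2879° <0 so +360° → 290.7121° ≈ 290.7°
Leg 2: φ1=0.4926907, φ2=0.4209542, Δφ=-0.0717365, Δλ=0.5426386 rad; a=sin²(Δφ/2)+cosφ1·cosφ2·sin²(Δλ/2)=0.0590441244; c=2·atan2(√a, √(1-a))=0.490894032; dist=6371·c=3127.486 ≈ 3127.5 km; running total=8051.6 km
Leg 2 bearing: y=sinΔλ·cosφ2=0.47131555, x=cosφ1·sinφ2-sinφ1·cosφ2·cosΔλ=-0.00966016; θ=atan2(y, x)=91.1742° ≈ 91.2°
Leg 3: φ1=0.4209542, φ2=1.3722442, Δφ=0.9512900, Δλ=2.8189267 rad; a=sin²(Δφ/2)+cosφ1·cosφ2·sin²(Δλ/2)=0.3850680479; c=2·atan2(√a, √(1-a))=1.338858487; dist=6371·c=8529.867 ≈ 8529.9 km; running total=16581.5 km
Leg 3 bearing: y=sinΔλ·cosφ2=0.06254725, x=cosφ1·sinφ2-sinφ1·cosφ2·cosΔλ=0.97121080; θ=atan2(y, x)=3.6848° ≈ 3.7°

Leg 1: dist=4924.1 km, bearing=290.7°
Leg 2: dist=3127.5 km, bearing=91.2°
Leg 3: dist=8529.9 km, bearing=3.7°
Total: 16581.5 km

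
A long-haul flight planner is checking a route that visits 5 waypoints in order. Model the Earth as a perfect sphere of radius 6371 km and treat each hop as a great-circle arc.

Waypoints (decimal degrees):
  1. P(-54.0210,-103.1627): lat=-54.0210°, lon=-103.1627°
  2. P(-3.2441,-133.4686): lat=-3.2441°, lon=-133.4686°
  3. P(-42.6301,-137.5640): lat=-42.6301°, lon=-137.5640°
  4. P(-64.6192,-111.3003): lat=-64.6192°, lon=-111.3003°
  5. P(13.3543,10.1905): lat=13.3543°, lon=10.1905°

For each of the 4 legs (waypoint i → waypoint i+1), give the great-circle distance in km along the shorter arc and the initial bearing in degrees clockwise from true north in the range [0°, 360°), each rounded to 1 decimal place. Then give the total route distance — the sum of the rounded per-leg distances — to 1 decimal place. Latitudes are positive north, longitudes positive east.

Leg 1: φ1=-0.9428443, φ2=-0.0566202, Δφ=0.8862241, Δλ=-0.5289377 rad; a=sin²(Δφ/2)+cosφ1·cosφ2·sin²(Δλ/2)=0.2239068763; c=2·atan2(√a, √(1-a))=0.985812082; dist=6371·c=6280.609 ≈ 6280.6 km; running total=6280.6 km
Leg 1 bearing: y=sinΔλ·cosφ2=-0.50380788, x=cosφ1·sinφ2-sinφ1·cosφ2·cosΔλ=0.66428004; θ=atan2(y, x)=-37.1777° <0 so +360° → 322.8223° ≈ 322.8°
Leg 2: φ1=-0.0566202, φ2=-0.7440356, Δφ=-0.6874154, Δλ=-0.0714782 rad; a=sin²(Δφ/2)+cosφ1·cosφ2·sin²(Δλ/2)=0.1144935230; c=2·atan2(√a, √(1-a))=0.690366058; dist=6371·c=4398.322 ≈ 4398.3 km; running total=10678.9 km
Leg 2 bearing: y=sinΔλ·cosφ2=-0.05254471, x=cosφ1·sinφ2-sinφ1·cosφ2·cosΔλ=-0.63464800; θ=atan2(y, x)=-175.2671° <0 so +360° → 184.7329° ≈ 184.7°
Leg 3: φ1=-0.7440356, φ2=-1.1278178, Δφ=-0.3837822, Δλ=0.4583880 rad; a=sin²(Δφ/2)+cosφ1·cosφ2·sin²(Δλ/2)=0.0526503682; c=2·atan2(√a, √(1-a))=0.463038865; dist=6371·c=2950.021 ≈ 2950.0 km; running total=13628.9 km
Leg 3 bearing: y=sinΔλ·cosφ2=0.18967118, x=cosφ1·sinφ2-sinφ1·cosφ2·cosΔλ=-0.40439841; θ=atan2(y, x)=154.8725° ≈ 154.9°
Leg 4: φ1=-1.1278178, φ2=0.2330765, Δφ=1.3608943, Δλ=2.1204145 rad; a=sin²(Δφ/2)+cosφ1·cosφ2·sin²(Δλ/2)=0.7132626078; c=2·atan2(√a, √(1-a))=2.011443841; dist=6371·c=12814.909 ≈ 12814.9 km; running total=26443.8 km
Leg 4 bearing: y=sinΔλ·cosφ2=0.82966675, x=cosφ1·sinφ2-sinφ1·cosφ2·cosΔλ=-0.36017958; θ=atan2(y, x)=113.4669° ≈ 113.5°

Leg 1: dist=6280.6 km, bearing=322.8°
Leg 2: dist=4398.3 km, bearing=184.7°
Leg 3: dist=2950.0 km, bearing=154.9°
Leg 4: dist=12814.9 km, bearing=113.5°
Total: 26443.8 km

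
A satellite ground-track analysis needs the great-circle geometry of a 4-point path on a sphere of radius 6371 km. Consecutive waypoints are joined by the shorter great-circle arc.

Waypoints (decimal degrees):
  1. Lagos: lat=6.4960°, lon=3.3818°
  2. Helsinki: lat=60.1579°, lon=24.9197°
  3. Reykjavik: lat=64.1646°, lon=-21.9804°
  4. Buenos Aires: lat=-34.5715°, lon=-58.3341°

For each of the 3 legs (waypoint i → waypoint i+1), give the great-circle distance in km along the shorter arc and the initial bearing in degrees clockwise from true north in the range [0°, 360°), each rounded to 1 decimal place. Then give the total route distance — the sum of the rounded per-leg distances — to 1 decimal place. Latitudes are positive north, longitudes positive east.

Leg 1: dist=6235.9 km, bearing=12.7°
Leg 2: dist=2417.4 km, bearing=300.8°
Leg 3: dist=11432.0 km, bearing=210.0°
Total: 20085.3 km

Leg 1: φ1=0.1133766, φ2=1.0499534, Δφ=0.9365768, Δλ=0.3759073 rad; a=sin²(Δφ/2)+cosφ1·cosφ2·sin²(Δλ/2)=0.2209868554; c=2·atan2(√a, √(1-a))=0.978790906; dist=6371·c=6235.877 ≈ 6235.9 km; running total=6235.9 km
Leg 1 bearing: y=sinΔλ·cosφ2=0.18268142, x=cosφ1·sinφ2-sinφ1·cosφ2·cosΔλ=0.80946535; θ=atan2(y, x)=12.7175° ≈ 12.7°
Leg 2: φ1=1.0499534, φ2=1.1198835, Δφ=0.0699301, Δλ=-0.8185612 rad; a=sin²(Δφ/2)+cosφ1·cosφ2·sin²(Δλ/2)=0.0355636694; c=2·atan2(√a, √(1-a))=0.379438770; dist=6371·c=2417.404 ≈ 2417.4 km; running total=8653.3 km
Leg 2 bearing: y=sinΔλ·cosφ2=-0.31819595, x=cosφ1·sinφ2-sinφ1·cosφ2·cosΔλ=0.18959672; θ=atan2(y, x)=-59.2114° <0 so +360° → 300.7886° ≈ 300.8°
Leg 3: φ1=1.1198835, φ2=-0.6033865, Δφ=-1.7232700, Δλ=-0.6344918 rad; a=sin²(Δφ/2)+cosφ1·cosφ2·sin²(Δλ/2)=0.6108613187; c=2·atan2(√a, √(1-a))=1.794377052; dist=6371·c=11431.976 ≈ 11432.0 km; running total=20085.3 km
Leg 3 bearing: y=sinΔλ·cosφ2=-0.48809649, x=cosφ1·sinφ2-sinφ1·cosφ2·cosΔλ=-0.84415691; θ=atan2(y, x)=-149.9632° <0 so +360° → 210.0368° ≈ 210.0°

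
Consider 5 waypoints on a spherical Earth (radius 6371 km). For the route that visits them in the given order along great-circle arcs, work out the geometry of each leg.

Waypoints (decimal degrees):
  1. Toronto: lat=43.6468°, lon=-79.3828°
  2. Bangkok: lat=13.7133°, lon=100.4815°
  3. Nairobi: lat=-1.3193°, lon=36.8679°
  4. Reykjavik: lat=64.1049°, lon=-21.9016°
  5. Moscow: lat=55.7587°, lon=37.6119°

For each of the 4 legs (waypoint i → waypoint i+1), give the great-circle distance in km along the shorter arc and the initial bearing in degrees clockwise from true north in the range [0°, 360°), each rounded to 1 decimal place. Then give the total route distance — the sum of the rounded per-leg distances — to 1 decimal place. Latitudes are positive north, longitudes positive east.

Leg 1: dist=13636.9 km, bearing=0.2°
Leg 2: dist=7202.6 km, bearing=261.9°
Leg 3: dist=8687.9 km, bearing=337.6°
Leg 4: dist=3306.2 km, bearing=77.9°
Total: 32833.6 km

Leg 1: φ1=0.7617804, φ2=0.2393422, Δφ=-0.5224381, Δλ=3.1392242 rad; a=sin²(Δφ/2)+cosφ1·cosφ2·sin²(Δλ/2)=0.7696776775; c=2·atan2(√a, √(1-a))=2.140467708; dist=6371·c=13636.920 ≈ 13636.9 km; running total=13636.9 km
Leg 1 bearing: y=sinΔλ·cosφ2=0.00230090, x=cosφ1·sinφ2-sinφ1·cosφ2·cosΔλ=0.84207512; θ=atan2(y, x)=0.1566° ≈ 0.2°
Leg 2: φ1=0.2393422, φ2=-0.0230261, Δφ=-0.2623684, Δλ=-1.1102668 rad; a=sin²(Δφ/2)+cosφ1·cosφ2·sin²(Δλ/2)=0.2869093654; c=2·atan2(√a, √(1-a))=1.130529050; dist=6371·c=7202.601 ≈ 7202.6 km; running total=20839.5 km
Leg 2 bearing: y=sinΔλ·cosφ2=-0.89557980, x=cosφ1·sinφ2-sinφ1·cosφ2·cosΔλ=-0.12769628; θ=atan2(y, x)=-98.1148° <0 so +360° → 261.8852° ≈ 261.9°
Leg 3: φ1=-0.0230261, φ2=1.1188416, Δφ=1.1418677, Δλ=-1.0257213 rad; a=sin²(Δφ/2)+cosφ1·cosφ2·sin²(Δλ/2)=0.3971691473; c=2·atan2(√a, √(1-a))=1.363656508; dist=6371·c=8687.856 ≈ 8687.9 km; running total=29527.4 km
Leg 3 bearing: y=sinΔλ·cosφ2=-0.37343835, x=cosφ1·sinφ2-sinφ1·cosφ2·cosΔλ=0.90457010; θ=atan2(y, x)=-22.4326° <0 so +360° → 337.5674° ≈ 337.6°
Leg 4: φ1=1.1188416, φ2=0.9731729, Δφ=-0.1456687, Δλ=1.0387065 rad; a=sin²(Δφ/2)+cosφ1·cosφ2·sin²(Δλ/2)=0.0658282095; c=2·atan2(√a, √(1-a))=0.518943637; dist=6371·c=3306.190 ≈ 3306.2 km; running total=32833.6 km
Leg 4 bearing: y=sinΔλ·cosφ2=0.48488826, x=cosφ1·sinφ2-sinφ1·cosφ2·cosΔλ=0.10422475; θ=atan2(y, x)=77.8691° ≈ 77.9°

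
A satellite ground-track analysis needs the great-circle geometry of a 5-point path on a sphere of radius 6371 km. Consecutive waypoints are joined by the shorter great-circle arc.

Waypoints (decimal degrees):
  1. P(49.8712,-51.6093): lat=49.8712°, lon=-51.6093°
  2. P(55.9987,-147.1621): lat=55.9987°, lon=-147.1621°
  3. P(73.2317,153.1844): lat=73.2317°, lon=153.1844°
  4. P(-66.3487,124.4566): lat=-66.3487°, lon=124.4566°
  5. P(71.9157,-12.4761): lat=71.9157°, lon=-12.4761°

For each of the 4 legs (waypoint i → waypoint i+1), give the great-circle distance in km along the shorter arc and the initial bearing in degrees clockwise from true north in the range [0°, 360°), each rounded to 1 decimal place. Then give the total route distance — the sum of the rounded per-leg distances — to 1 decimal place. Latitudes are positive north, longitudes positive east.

Leg 1: φ1=0.8704166, φ2=0.9773617, Δφ=0.1069450, Δλ=-1.6677110 rad; a=sin²(Δφ/2)+cosφ1·cosφ2·sin²(Δλ/2)=0.2005022982; c=2·atan2(√a, √(1-a))=0.928550373; dist=6371·c=5915.794 ≈ 5915.8 km; running total=5915.8 km
Leg 1 bearing: y=sinΔλ·cosφ2=-0.55658759, x=cosφ1·sinφ2-sinφ1·cosφ2·cosΔλ=0.57568634; θ=atan2(y, x)=-44.0336° <0 so +360° → 315.9664° ≈ 316.0°
Leg 2: φ1=0.9773617, φ2=1.2781343, Δφ=0.3007726, Δλ=5.2420353 rad; a=sin²(Δφ/2)+cosφ1·cosφ2·sin²(Δλ/2)=0.0623577538; c=2·atan2(√a, √(1-a))=0.504772553; dist=6371·c=3215.906 ≈ 3215.9 km; running total=9131.7 km
Leg 2 bearing: y=sinΔλ·cosφ2=-0.24897321, x=cosφ1·sinφ2-sinφ1·cosφ2·cosΔλ=0.41459546; θ=atan2(y, x)=-30.9857° <0 so +360° → 329.0143° ≈ 329.0°
Leg 3: φ1=1.2781343, φ2=-1.1580033, Δφ=-2.4361376, Δλ=-0.5013947 rad; a=sin²(Δφ/2)+cosφ1·cosφ2·sin²(Δλ/2)=0.8877812061; c=2·atan2(√a, √(1-a))=2.458401855; dist=6371·c=15662.478 ≈ 15662.5 km; running total=24794.2 km
Leg 3 bearing: y=sinΔλ·cosφ2=-0.19282166, x=cosφ1·sinφ2-sinφ1·cosφ2·cosΔλ=-0.60110128; θ=atan2(y, x)=-162.2148° <0 so +360° → 197.7852° ≈ 197.8°
Leg 4: φ1=-1.1580033, φ2=1.2551657, Δφ=2.4131690, Δλ=-2.3899265 rad; a=sin²(Δφ/2)+cosφ1·cosφ2·sin²(Δλ/2)=0.9808646323; c=2·atan2(√a, √(1-a))=2.864041339; dist=6371·c=18246.807 ≈ 18246.8 km; running total=43041.0 km
Leg 4 bearing: y=sinΔλ·cosφ2=-0.21196969, x=cosφ1·sinφ2-sinφ1·cosφ2·cosΔλ=0.17362509; θ=atan2(y, x)=-50.6790° <0 so +360° → 309.3210° ≈ 309.3°

Leg 1: dist=5915.8 km, bearing=316.0°
Leg 2: dist=3215.9 km, bearing=329.0°
Leg 3: dist=15662.5 km, bearing=197.8°
Leg 4: dist=18246.8 km, bearing=309.3°
Total: 43041.0 km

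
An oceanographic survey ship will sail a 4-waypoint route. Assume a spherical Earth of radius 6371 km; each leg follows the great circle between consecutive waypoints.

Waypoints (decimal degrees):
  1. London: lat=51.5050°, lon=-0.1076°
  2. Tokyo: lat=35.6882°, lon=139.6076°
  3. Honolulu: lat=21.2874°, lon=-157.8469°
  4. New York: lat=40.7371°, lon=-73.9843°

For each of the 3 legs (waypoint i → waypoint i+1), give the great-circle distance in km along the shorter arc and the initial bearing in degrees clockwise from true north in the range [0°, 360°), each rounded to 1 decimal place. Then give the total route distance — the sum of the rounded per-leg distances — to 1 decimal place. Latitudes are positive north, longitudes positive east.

Leg 1: dist=9555.3 km, bearing=31.8°
Leg 2: dist=6215.3 km, bearing=86.9°
Leg 3: dist=7983.3 km, bearing=52.5°
Total: 23753.9 km

Leg 1: φ1=0.8989318, φ2=0.6228766, Δφ=-0.2760552, Δλ=2.4384903 rad; a=sin²(Δφ/2)+cosφ1·cosφ2·sin²(Δλ/2)=0.4645356272; c=2·atan2(√a, √(1-a))=1.499807974; dist=6371·c=9555.277 ≈ 9555.3 km; running total=9555.3 km
Leg 1 bearing: y=sinΔλ·cosφ2=0.52516069, x=cosφ1·sinφ2-sinφ1·cosφ2·cosΔλ=0.84804207; θ=atan2(y, x)=31.7684° ≈ 31.8°
Leg 2: φ1=0.6228766, φ2=0.3715352, Δφ=-0.2513414, Δλ=-5.1915604 rad; a=sin²(Δφ/2)+cosφ1·cosφ2·sin²(Δλ/2)=0.2196478229; c=2·atan2(√a, √(1-a))=0.975560119; dist=6371·c=6215.294 ≈ 6215.3 km; running total=15770.6 km
Leg 2 bearing: y=sinΔλ·cosφ2=0.82683246, x=cosφ1·sinφ2-sinφ1·cosφ2·cosΔλ=0.04425739; θ=atan2(y, x)=86.9361° ≈ 86.9°
Leg 3: φ1=0.3715352, φ2=0.7109965, Δφ=0.3394613, Δλ=1.4636785 rad; a=sin²(Δφ/2)+cosφ1·cosφ2·sin²(Δλ/2)=0.3437988688; c=2·atan2(√a, √(1-a))=1.253075512; dist=6371·c=7983.344 ≈ 7983.3 km; running total=23753.9 km
Leg 3 bearing: y=sinΔλ·cosφ2=0.75336901, x=cosφ1·sinφ2-sinφ1·cosφ2·cosΔλ=0.57865358; θ=atan2(y, x)=52.4726° ≈ 52.5°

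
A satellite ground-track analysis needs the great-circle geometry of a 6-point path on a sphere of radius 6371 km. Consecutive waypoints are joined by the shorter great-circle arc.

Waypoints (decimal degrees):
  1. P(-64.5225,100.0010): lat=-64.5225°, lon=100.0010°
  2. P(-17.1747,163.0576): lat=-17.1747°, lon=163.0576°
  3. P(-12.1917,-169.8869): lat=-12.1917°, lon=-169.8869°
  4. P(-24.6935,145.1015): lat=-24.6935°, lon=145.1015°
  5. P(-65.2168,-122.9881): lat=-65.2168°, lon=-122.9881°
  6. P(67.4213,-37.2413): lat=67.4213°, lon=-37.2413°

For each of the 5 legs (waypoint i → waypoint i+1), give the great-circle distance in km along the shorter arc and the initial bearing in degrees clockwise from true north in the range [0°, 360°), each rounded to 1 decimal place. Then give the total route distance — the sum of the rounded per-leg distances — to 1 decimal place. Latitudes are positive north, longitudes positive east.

Leg 1: dist=7013.9 km, bearing=72.8°
Leg 2: dist=2959.6 km, bearing=82.9°
Leg 3: dist=4922.6 km, bearing=247.0°
Leg 4: dist=7616.2 km, bearing=153.2°
Leg 5: dist=16204.2 km, bearing=42.8°
Total: 38716.5 km

Leg 1: φ1=-1.1261301, φ2=-0.2997551, Δφ=0.8263750, Δλ=1.1005453 rad; a=sin²(Δφ/2)+cosφ1·cosφ2·sin²(Δλ/2)=0.2736060005; c=2·atan2(√a, √(1-a))=1.100906564; dist=6371·c=7013.876 ≈ 7013.9 km; running total=7013.9 km
Leg 1 bearing: y=sinΔλ·cosφ2=0.85170358, x=cosφ1·sinφ2-sinφ1·cosφ2·cosΔλ=0.26378788; θ=atan2(y, x)=72.7913° ≈ 72.8°
Leg 2: φ1=-0.2997551, φ2=-0.2127853, Δφ=0.0869698, Δλ=-5.8109778 rad; a=sin²(Δφ/2)+cosφ1·cosφ2·sin²(Δλ/2)=0.0529876559; c=2·atan2(√a, √(1-a))=0.464546824; dist=6371·c=2959.628 ≈ 2959.6 km; running total=9973.5 km
Leg 2 bearing: y=sinΔλ·cosφ2=0.44459483, x=cosφ1·sinφ2-sinφ1·cosφ2·cosΔλ=0.05527471; θ=atan2(y, x)=82.9130° ≈ 82.9°
Leg 3: φ1=-0.2127853, φ2=-0.4309829, Δφ=-0.2181976, Δλ=5.4975847 rad; a=sin²(Δφ/2)+cosφ1·cosφ2·sin²(Δλ/2)=0.1419730004; c=2·atan2(√a, √(1-a))=0.772663457; dist=6371·c=4922.639 ≈ 4922.6 km; running total=14896.1 km
Leg 3 bearing: y=sinΔλ·cosφ2=-0.64257586, x=cosφ1·sinφ2-sinφ1·cosφ2·cosΔλ=-0.27269567; θ=atan2(y, x)=-112.9953° <0 so +360° → 247.0047° ≈ 247.0°
Leg 4: φ1=-0.4309829, φ2=-1.1382479, Δφ=-0.7072650, Δλ=-4.6790462 rad; a=sin²(Δφ/2)+cosφ1·cosφ2·sin²(Δλ/2)=0.3167041226; c=2·atan2(√a, √(1-a))=1.195453237; dist=6371·c=7616.233 ≈ 7616.2 km; running total=22512.3 km
Leg 4 bearing: y=sinΔλ·cosφ2=0.41895290, x=cosφ1·sinφ2-sinφ1·cosφ2·cosΔλ=-0.83071593; θ=atan2(y, x)=153.2369° ≈ 153.2°
Leg 5: φ1=-1.1382479, φ2=1.1767237, Δφ=2.3149716, Δλ=1.4965640 rad; a=sin²(Δφ/2)+cosφ1·cosφ2·sin²(Δλ/2)=0.9131880375; c=2·atan2(√a, √(1-a))=2.543437831; dist=6371·c=16204.242 ≈ 16204.2 km; running total=38716.5 km
Leg 5 bearing: y=sinΔλ·cosφ2=0.38289470, x=cosφ1·sinφ2-sinφ1·cosφ2·cosΔλ=0.41290947; θ=atan2(y, x)=42.8400° ≈ 42.8°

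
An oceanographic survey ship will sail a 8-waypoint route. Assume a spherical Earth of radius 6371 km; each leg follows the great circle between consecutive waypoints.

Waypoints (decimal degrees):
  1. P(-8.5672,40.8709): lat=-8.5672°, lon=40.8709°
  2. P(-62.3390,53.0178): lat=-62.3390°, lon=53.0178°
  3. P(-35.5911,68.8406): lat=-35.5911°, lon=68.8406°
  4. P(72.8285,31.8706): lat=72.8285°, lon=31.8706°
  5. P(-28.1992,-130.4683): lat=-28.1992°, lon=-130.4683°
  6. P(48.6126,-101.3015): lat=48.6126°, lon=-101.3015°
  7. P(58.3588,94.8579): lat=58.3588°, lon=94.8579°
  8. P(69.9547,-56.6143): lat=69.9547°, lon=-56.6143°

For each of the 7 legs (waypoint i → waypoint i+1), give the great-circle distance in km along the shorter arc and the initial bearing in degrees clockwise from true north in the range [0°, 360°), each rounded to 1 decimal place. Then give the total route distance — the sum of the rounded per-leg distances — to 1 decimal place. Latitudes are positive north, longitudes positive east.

Leg 1: φ1=-0.1495258, φ2=-1.0880208, Δφ=-0.9384950, Δλ=0.2120034 rad; a=sin²(Δφ/2)+cosφ1·cosφ2·sin²(Δλ/2)=0.2096374799; c=2·atan2(√a, √(1-a))=0.951177315; dist=6371·c=6059.951 ≈ 6060.0 km; running total=6060.0 km
Leg 1 bearing: y=sinΔλ·cosφ2=0.09768470, x=cosφ1·sinφ2-sinφ1·cosφ2·cosΔλ=-0.80821787; θ=atan2(y, x)=173.1084° ≈ 173.1°
Leg 2: φ1=-1.0880208, φ2=-0.6211819, Δφ=0.4668389, Δλ=0.2761600 rad; a=sin²(Δφ/2)+cosφ1·cosφ2·sin²(Δλ/2)=0.0606543887; c=2·atan2(√a, √(1-a))=0.497682605; dist=6371·c=3170.736 ≈ 3170.7 km; running total=9230.7 km
Leg 2 bearing: y=sinΔλ·cosφ2=0.22172725, x=cosφ1·sinφ2-sinφ1·cosφ2·cosΔλ=0.42277507; θ=atan2(y, x)=27.6751° ≈ 27.7°
Leg 3: φ1=-0.6211819, φ2=1.2710971, Δφ=1.8922790, Δλ=-0.6452482 rad; a=sin²(Δφ/2)+cosφ1·cosφ2·sin²(Δλ/2)=0.6821208623; c=2·atan2(√a, √(1-a))=1.943614792; dist=6371·c=12382.770 ≈ 12382.8 km; running total=21613.5 km
Leg 3 bearing: y=sinΔλ·cosφ2=-0.17755208, x=cosφ1·sinφ2-sinφ1·cosφ2·cosΔλ=0.91422274; θ=atan2(y, x)=-10.9907° <0 so +360° → 349.0093° ≈ 349.0°
Leg 4: φ1=1.2710971, φ2=-0.4921689, Δφ=-1.7632660, Δλ=-2.8333483 rad; a=sin²(Δφ/2)+cosφ1·cosφ2·sin²(Δλ/2)=0.8497017239; c=2·atan2(√a, √(1-a))=2.345358825; dist=6371·c=14942.281 ≈ 14942.3 km; running total=36555.8 km
Leg 4 bearing: y=sinΔλ·cosφ2=-0.26737730, x=cosφ1·sinφ2-sinφ1·cosφ2·cosΔλ=0.66283044; θ=atan2(y, x)=-21.9685° <0 so +360° → 338.0315° ≈ 338.0°
Leg 5: φ1=-0.4921689, φ2=0.8484499, Δφ=1.3406188, Δλ=0.5090567 rad; a=sin²(Δφ/2)+cosφ1·cosφ2·sin²(Δλ/2)=0.4228650953; c=2·atan2(√a, √(1-a))=1.415907954; dist=6371·c=9020.7496 ≈ 9020.7 km; running total=45576.5 km
Leg 5 bearing: y=sinΔλ·cosφ2=0.32221243, x=cosφ1·sinφ2-sinφ1·cosφ2·cosΔλ=0.93401284; θ=atan2(y, x)=19.0332° ≈ 19.0°
Leg 6: φ1=0.8484499, φ2=1.0185532, Δφ=0.1701033, Δλ=3.4236274 rad; a=sin²(Δφ/2)+cosφ1·cosφ2·sin²(Δλ/2)=0.3472012851; c=2·atan2(√a, √(1-a))=1.260230514; dist=6371·c=8028.929 ≈ 8028.9 km; running total=53605.4 km
Leg 6 bearing: y=sinΔλ·cosφ2=-0.14600123, x=cosφ1·sinφ2-sinφ1·cosφ2·cosΔλ=0.94090055; θ=atan2(y, x)=-8.8203° <0 so +360° → 351.1797° ≈ 351.2°
Leg 7: φ1=1.0185532, φ2=1.2209398, Δφ=0.2023866, Δλ=-2.6436886 rad; a=sin²(Δφ/2)+cosφ1·cosφ2·sin²(Δλ/2)=0.1791020936; c=2·atan2(√a, √(1-a))=0.873958623; dist=6371·c=5567.990 ≈ 5568.0 km; running total=59173.4 km
Leg 7 bearing: y=sinΔλ·cosφ2=-0.16369850, x=cosφ1·sinφ2-sinφ1·cosφ2·cosΔλ=0.74920020; θ=atan2(y, x)=-12.3253° <0 so +360° → 347.6747° ≈ 347.7°

Leg 1: dist=6060.0 km, bearing=173.1°
Leg 2: dist=3170.7 km, bearing=27.7°
Leg 3: dist=12382.8 km, bearing=349.0°
Leg 4: dist=14942.3 km, bearing=338.0°
Leg 5: dist=9020.7 km, bearing=19.0°
Leg 6: dist=8028.9 km, bearing=351.2°
Leg 7: dist=5568.0 km, bearing=347.7°
Total: 59173.4 km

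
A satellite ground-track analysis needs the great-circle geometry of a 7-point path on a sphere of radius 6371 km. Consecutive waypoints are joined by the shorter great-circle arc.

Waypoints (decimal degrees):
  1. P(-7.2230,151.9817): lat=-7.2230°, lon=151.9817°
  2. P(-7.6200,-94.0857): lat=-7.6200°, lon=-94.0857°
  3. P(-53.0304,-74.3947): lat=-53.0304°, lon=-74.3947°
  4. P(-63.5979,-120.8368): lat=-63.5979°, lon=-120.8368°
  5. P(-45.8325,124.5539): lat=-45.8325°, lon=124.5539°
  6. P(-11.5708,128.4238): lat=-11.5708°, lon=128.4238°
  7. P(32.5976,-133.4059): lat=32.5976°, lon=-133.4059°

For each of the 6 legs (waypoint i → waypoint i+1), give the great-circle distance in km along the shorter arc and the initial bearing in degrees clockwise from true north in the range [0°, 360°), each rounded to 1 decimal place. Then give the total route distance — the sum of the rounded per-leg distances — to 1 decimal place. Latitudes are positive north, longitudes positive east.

Leg 1: dist=12506.2 km, bearing=101.4°
Leg 2: dist=5354.2 km, bearing=164.2°
Leg 3: dist=2875.0 km, bearing=227.6°
Leg 4: dist=6572.2 km, bearing=227.6°
Leg 5: dist=3827.3 km, bearing=6.7°
Leg 6: dist=11455.7 km, bearing=58.9°
Total: 42590.6 km

Leg 1: φ1=-0.1260651, φ2=-0.1329941, Δφ=-0.0069290, Δλ=-4.2946863 rad; a=sin²(Δφ/2)+cosφ1·cosφ2·sin²(Δλ/2)=0.6911081837; c=2·atan2(√a, √(1-a))=1.962989914; dist=6371·c=12506.209 ≈ 12506.2 km; running total=12506.2 km
Leg 1 bearing: y=sinΔλ·cosφ2=0.90595184, x=cosφ1·sinφ2-sinφ1·cosφ2·cosΔλ=-0.18210413; θ=atan2(y, x)=101.3655° ≈ 101.4°
Leg 2: φ1=-0.1329941, φ2=-0.9255551, Δφ=-0.7925610, Δλ=0.3436728 rad; a=sin²(Δφ/2)+cosφ1·cosφ2·sin²(Δλ/2)=0.1664164562; c=2·atan2(√a, √(1-a))=0.840397084; dist=6371·c=5354.170 ≈ 5354.2 km; running total=17860.4 km
Leg 2 bearing: y=sinΔλ·cosφ2=0.20263718, x=cosφ1·sinφ2-sinφ1·cosφ2·cosΔλ=-0.71681675; θ=atan2(y, x)=164.2149° ≈ 164.2°
Leg 3: φ1=-0.9255551, φ2=-1.1099928, Δφ=-0.1844377, Δλ=-0.8105676 rad; a=sin²(Δφ/2)+cosφ1·cosφ2·sin²(Δλ/2)=0.0500522879; c=2·atan2(√a, √(1-a))=0.451266666; dist=6371·c=2875.020 ≈ 2875.0 km; running total=20735.4 km
Leg 3 bearing: y=sinΔλ·cosφ2=-0.32224130, x=cosφ1·sinφ2-sinφ1·cosφ2·cosΔλ=-0.29385162; θ=atan2(y, x)=-132.3617° <0 so +360° → 227.6383° ≈ 227.6°
Leg 4: φ1=-1.1099928, φ2=-0.7999280, Δφ=0.3100647, Δλ=4.2828757 rad; a=sin²(Δφ/2)+cosφ1·cosφ2·sin²(Δλ/2)=0.2432663566; c=2·atan2(√a, √(1-a))=1.031575786; dist=6371·c=6572.169 ≈ 6572.2 km; running total=27307.6 km
Leg 4 bearing: y=sinΔλ·cosφ2=-0.63347075, x=cosφ1·sinφ2-sinφ1·cosφ2·cosΔλ=-0.57884899; θ=atan2(y, x)=-132.4203° <0 so +360° → 227.5797° ≈ 227.6°
Leg 5: φ1=-0.7999280, φ2=-0.2019486, Δφ=0.5979795, Δλ=0.0675425 rad; a=sin²(Δφ/2)+cosφ1·cosφ2·sin²(Δλ/2)=0.0875408032; c=2·atan2(√a, √(1-a))=0.600738514; dist=6371·c=3827.305 ≈ 3827.3 km; running total=31134.9 km
Leg 5 bearing: y=sinΔλ·cosφ2=0.06611957, x=cosφ1·sinφ2-sinφ1·cosφ2·cosΔλ=0.56137140; θ=atan2(y, x)=6.7175° ≈ 6.7°
Leg 6: φ1=-0.2019486, φ2=0.5689354, Δφ=0.7708840, Δλ=-4.5697903 rad; a=sin²(Δφ/2)+cosφ1·cosφ2·sin²(Δλ/2)=0.6126773567; c=2·atan2(√a, √(1-a))=1.798103426; dist=6371·c=11455.717 ≈ 11455.7 km; running total=42590.6 km
Leg 6 bearing: y=sinΔλ·cosφ2=0.83392387, x=cosφ1·sinφ2-sinφ1·cosφ2·cosΔλ=0.50377200; θ=atan2(y, x)=58.8639° ≈ 58.9°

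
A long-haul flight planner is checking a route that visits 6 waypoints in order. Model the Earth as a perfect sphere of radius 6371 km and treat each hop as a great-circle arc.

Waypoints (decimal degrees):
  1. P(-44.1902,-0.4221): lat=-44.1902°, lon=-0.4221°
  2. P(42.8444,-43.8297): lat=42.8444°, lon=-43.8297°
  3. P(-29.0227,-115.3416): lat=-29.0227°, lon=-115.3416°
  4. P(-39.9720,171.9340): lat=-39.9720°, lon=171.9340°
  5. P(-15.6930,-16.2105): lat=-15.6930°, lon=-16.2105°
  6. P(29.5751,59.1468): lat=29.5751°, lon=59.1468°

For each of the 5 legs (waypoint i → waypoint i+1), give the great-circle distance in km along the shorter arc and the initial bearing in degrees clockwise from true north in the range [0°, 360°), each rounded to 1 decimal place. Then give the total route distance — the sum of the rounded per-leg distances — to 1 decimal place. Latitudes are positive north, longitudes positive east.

Leg 1: dist=10594.9 km, bearing=329.6°
Leg 2: dist=10816.3 km, bearing=236.7°
Leg 3: dist=6592.9 km, bearing=238.3°
Leg 4: dist=13768.2 km, bearing=170.6°
Leg 5: dist=9509.1 km, bearing=57.6°
Total: 51281.4 km

Leg 1: φ1=-0.7712645, φ2=0.7477758, Δφ=1.5190403, Δλ=-0.7576055 rad; a=sin²(Δφ/2)+cosφ1·cosφ2·sin²(Δλ/2)=0.5460312607; c=2·atan2(√a, √(1-a))=1.662989393; dist=6371·c=10594.905 ≈ 10594.9 km; running total=10594.9 km
Leg 1 bearing: y=sinΔλ·cosφ2=-0.50384537, x=cosφ1·sinφ2-sinφ1·cosφ2·cosΔλ=0.85887388; θ=atan2(y, x)=-30.3974° <0 so +360° → 329.6026° ≈ 329.6°
Leg 2: φ1=0.7477758, φ2=-0.5065417, Δφ=-1.2543175, Δλ=-1.2481181 rad; a=sin²(Δφ/2)+cosφ1·cosφ2·sin²(Δλ/2)=0.5633013175; c=2·atan2(√a, √(1-a))=1.697739627; dist=6371·c=10816.299 ≈ 10816.3 km; running total=21411.2 km
Leg 2 bearing: y=sinΔλ·cosφ2=-0.82929795, x=cosφ1·sinφ2-sinφ1·cosφ2·cosΔλ=-0.54427629; θ=atan2(y, x)=-123.2773° <0 so +360° → 236.7227° ≈ 236.7°
Leg 3: φ1=-0.5065417, φ2=-0.6976430, Δφ=-0.1911013, Δλ=5.0139051 rad; a=sin²(Δφ/2)+cosφ1·cosφ2·sin²(Δλ/2)=0.2446617447; c=2·atan2(√a, √(1-a))=1.034824872; dist=6371·c=6592.869 ≈ 6592.9 km; running total=28004.1 km
Leg 3 bearing: y=sinΔλ·cosφ2=-0.73178602, x=cosφ1·sinφ2-sinφ1·cosφ2·cosΔλ=-0.45132995; θ=atan2(y, x)=-121.6643° <0 so +360° → 238.3357° ≈ 238.3°
Leg 4: φ1=-0.6976430, φ2=-0.2738945, Δφ=0.4237485, Δλ=-3.2837410 rad; a=sin²(Δφ/2)+cosφ1·cosφ2·sin²(Δλ/2)=0.7782945750; c=2·atan2(√a, √(1-a))=2.161070893; dist=6371·c=13768.183 ≈ 13768.2 km; running total=41772.3 km
Leg 4 bearing: y=sinΔλ·cosφ2=0.13638933, x=cosφ1·sinφ2-sinφ1·cosφ2·cosΔλ=-0.81951600; θ=atan2(y, x)=170.5511° ≈ 170.6°
Leg 5: φ1=-0.2738945, φ2=0.5161829, Δφ=0.7900774, Δλ=1.3152330 rad; a=sin²(Δφ/2)+cosφ1·cosφ2·sin²(Δλ/2)=0.4609207013; c=2·atan2(√a, √(1-a))=1.492557934; dist=6371·c=9509.087 ≈ 9509.1 km; running total=51281.4 km
Leg 5 bearing: y=sinΔλ·cosφ2=0.84146225, x=cosφ1·sinφ2-sinφ1·cosφ2·cosΔλ=0.53463306; θ=atan2(y, x)=57.5697° ≈ 57.6°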